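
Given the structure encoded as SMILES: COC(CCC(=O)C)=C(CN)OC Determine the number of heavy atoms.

13

Every atom symbol written in the SMILES (organic subset) is one heavy atom; implicit H are not written.
Heavy atoms by element → C:9, N:1, O:3.
Total: 13.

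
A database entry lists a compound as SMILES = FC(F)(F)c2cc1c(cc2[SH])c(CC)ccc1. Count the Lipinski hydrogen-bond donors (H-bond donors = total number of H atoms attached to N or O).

Donors: find every N or O and count the H atoms it carries.
  (no N or O atoms present)
Lipinski HBD = 0.

0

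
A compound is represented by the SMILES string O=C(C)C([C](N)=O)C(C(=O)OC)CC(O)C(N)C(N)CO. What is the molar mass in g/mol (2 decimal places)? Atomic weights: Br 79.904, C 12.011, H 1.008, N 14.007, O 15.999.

First, the molecular formula is C12H23N3O6 (counting implicit H from valence).
  C: 12 × 12.011 = 144.132
  H: 23 × 1.008 = 23.184
  N: 3 × 14.007 = 42.021
  O: 6 × 15.999 = 95.994
Sum: 12×12.011 + 23×1.008 + 3×14.007 + 6×15.999 = 305.331 → 305.33 g/mol.

305.33 g/mol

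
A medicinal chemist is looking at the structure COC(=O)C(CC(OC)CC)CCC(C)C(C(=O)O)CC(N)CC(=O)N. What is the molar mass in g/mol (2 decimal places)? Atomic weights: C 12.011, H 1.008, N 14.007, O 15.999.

First, the molecular formula is C18H34N2O6 (counting implicit H from valence).
  C: 18 × 12.011 = 216.198
  H: 34 × 1.008 = 34.272
  N: 2 × 14.007 = 28.014
  O: 6 × 15.999 = 95.994
Sum: 18×12.011 + 34×1.008 + 2×14.007 + 6×15.999 = 374.478 → 374.48 g/mol.

374.48 g/mol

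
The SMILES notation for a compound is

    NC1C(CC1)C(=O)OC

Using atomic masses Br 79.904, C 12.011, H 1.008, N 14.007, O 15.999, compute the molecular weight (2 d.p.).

First, the molecular formula is C6H11NO2 (counting implicit H from valence).
  C: 6 × 12.011 = 72.066
  H: 11 × 1.008 = 11.088
  N: 1 × 14.007 = 14.007
  O: 2 × 15.999 = 31.998
Sum: 6×12.011 + 11×1.008 + 1×14.007 + 2×15.999 = 129.159 → 129.16 g/mol.

129.16 g/mol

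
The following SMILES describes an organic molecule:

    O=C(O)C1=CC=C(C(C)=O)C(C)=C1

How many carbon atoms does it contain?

10

Count every carbon token in the SMILES (each C, including those in ring-closure positions and inside branches).
Carbon count: 10.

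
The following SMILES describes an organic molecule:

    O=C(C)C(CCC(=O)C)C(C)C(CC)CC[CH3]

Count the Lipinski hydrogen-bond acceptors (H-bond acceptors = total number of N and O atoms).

N atoms: 0; O atoms: 2.
Lipinski HBA = 0 + 2 = 2.

2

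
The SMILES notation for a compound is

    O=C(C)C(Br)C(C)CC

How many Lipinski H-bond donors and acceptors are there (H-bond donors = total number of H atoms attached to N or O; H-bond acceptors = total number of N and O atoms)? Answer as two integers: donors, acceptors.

Donors: find every N or O and count the H atoms it carries.
  atom 1 (O): bond orders sum to 2 → 0 H
Lipinski HBD = 0.
Acceptors: N atoms = 0, O atoms = 1 → HBA = 1.

0, 1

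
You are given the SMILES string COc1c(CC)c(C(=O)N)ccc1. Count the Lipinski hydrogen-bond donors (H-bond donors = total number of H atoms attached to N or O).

2

Donors: find every N or O and count the H atoms it carries.
  atom 2 (O): bond orders sum to 2 → 0 H
  atom 9 (O): bond orders sum to 2 → 0 H
  atom 10 (N): bond orders sum to 1 → 2 H
Lipinski HBD = 2.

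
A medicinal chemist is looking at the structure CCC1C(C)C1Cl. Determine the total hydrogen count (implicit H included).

Walk through each heavy atom and fill implicit hydrogens from standard valence (C 4, N 3, O 2, S 2, halogen 1):
  atom 1: C, bond orders sum to 1 (valence 4) → 3 H
  atom 2: C, bond orders sum to 2 (valence 4) → 2 H
  atom 3: C, bond orders sum to 3 (valence 4) → 1 H
  atom 4: C, bond orders sum to 3 (valence 4) → 1 H
  atom 5: C, bond orders sum to 1 (valence 4) → 3 H
  atom 6: C, bond orders sum to 3 (valence 4) → 1 H
  atom 7: Cl (halogen, monovalent) → 0 H
Total hydrogens: 11.

11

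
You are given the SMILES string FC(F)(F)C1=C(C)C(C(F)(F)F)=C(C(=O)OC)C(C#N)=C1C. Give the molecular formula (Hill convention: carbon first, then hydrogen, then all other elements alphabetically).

C13H9F6NO2

Walk through each heavy atom and fill implicit hydrogens from standard valence (C 4, N 3, O 2, S 2, halogen 1):
  atom 1: F (halogen, monovalent) → 0 H
  atom 2: C, bond orders sum to 4 (valence 4) → 0 H
  atom 3: F (halogen, monovalent) → 0 H
  atom 4: F (halogen, monovalent) → 0 H
  atom 5: C, bond orders sum to 4 (valence 4) → 0 H
  atom 6: C, bond orders sum to 4 (valence 4) → 0 H
  atom 7: C, bond orders sum to 1 (valence 4) → 3 H
  atom 8: C, bond orders sum to 4 (valence 4) → 0 H
  atom 9: C, bond orders sum to 4 (valence 4) → 0 H
  atom 10: F (halogen, monovalent) → 0 H
  atom 11: F (halogen, monovalent) → 0 H
  atom 12: F (halogen, monovalent) → 0 H
  atom 13: C, bond orders sum to 4 (valence 4) → 0 H
  atom 14: C, bond orders sum to 4 (valence 4) → 0 H
  atom 15: O, bond orders sum to 2 (valence 2) → 0 H
  atom 16: O, bond orders sum to 2 (valence 2) → 0 H
  atom 17: C, bond orders sum to 1 (valence 4) → 3 H
  atom 18: C, bond orders sum to 4 (valence 4) → 0 H
  atom 19: C, bond orders sum to 4 (valence 4) → 0 H
  atom 20: N, bond orders sum to 3 (valence 3) → 0 H
  atom 21: C, bond orders sum to 4 (valence 4) → 0 H
  atom 22: C, bond orders sum to 1 (valence 4) → 3 H
Totals → C:13, H:9, F:6, N:1, O:2.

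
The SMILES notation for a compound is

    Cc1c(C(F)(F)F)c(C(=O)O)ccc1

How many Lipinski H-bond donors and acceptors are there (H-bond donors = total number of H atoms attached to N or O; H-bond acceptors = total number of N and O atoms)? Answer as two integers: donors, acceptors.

1, 2

Donors: find every N or O and count the H atoms it carries.
  atom 10 (O): bond orders sum to 2 → 0 H
  atom 11 (O): bond orders sum to 1 → 1 H
Lipinski HBD = 1.
Acceptors: N atoms = 0, O atoms = 2 → HBA = 2.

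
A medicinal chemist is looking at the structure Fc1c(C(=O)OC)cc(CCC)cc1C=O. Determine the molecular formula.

C12H13FO3

Walk through each heavy atom and fill implicit hydrogens from standard valence (C 4, N 3, O 2, S 2, halogen 1); for lowercase aromatic atoms, an aromatic c carries 1 H when it has two neighbours and 0 H with three, and aromatic n carries 0 H:
  atom 1: F (halogen, monovalent) → 0 H
  atom 2: aromatic c, 3 neighbours → 0 H
  atom 3: aromatic c, 3 neighbours → 0 H
  atom 4: C, bond orders sum to 4 (valence 4) → 0 H
  atom 5: O, bond orders sum to 2 (valence 2) → 0 H
  atom 6: O, bond orders sum to 2 (valence 2) → 0 H
  atom 7: C, bond orders sum to 1 (valence 4) → 3 H
  atom 8: aromatic c, 2 neighbours → 1 H
  atom 9: aromatic c, 3 neighbours → 0 H
  atom 10: C, bond orders sum to 2 (valence 4) → 2 H
  atom 11: C, bond orders sum to 2 (valence 4) → 2 H
  atom 12: C, bond orders sum to 1 (valence 4) → 3 H
  atom 13: aromatic c, 2 neighbours → 1 H
  atom 14: aromatic c, 3 neighbours → 0 H
  atom 15: C, bond orders sum to 3 (valence 4) → 1 H
  atom 16: O, bond orders sum to 2 (valence 2) → 0 H
Totals → C:12, H:13, F:1, O:3.
In Hill order: C12H13FO3.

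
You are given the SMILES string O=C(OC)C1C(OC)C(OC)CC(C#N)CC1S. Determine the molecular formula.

Walk through each heavy atom and fill implicit hydrogens from standard valence (C 4, N 3, O 2, S 2, halogen 1):
  atom 1: O, bond orders sum to 2 (valence 2) → 0 H
  atom 2: C, bond orders sum to 4 (valence 4) → 0 H
  atom 3: O, bond orders sum to 2 (valence 2) → 0 H
  atom 4: C, bond orders sum to 1 (valence 4) → 3 H
  atom 5: C, bond orders sum to 3 (valence 4) → 1 H
  atom 6: C, bond orders sum to 3 (valence 4) → 1 H
  atom 7: O, bond orders sum to 2 (valence 2) → 0 H
  atom 8: C, bond orders sum to 1 (valence 4) → 3 H
  atom 9: C, bond orders sum to 3 (valence 4) → 1 H
  atom 10: O, bond orders sum to 2 (valence 2) → 0 H
  atom 11: C, bond orders sum to 1 (valence 4) → 3 H
  atom 12: C, bond orders sum to 2 (valence 4) → 2 H
  atom 13: C, bond orders sum to 3 (valence 4) → 1 H
  atom 14: C, bond orders sum to 4 (valence 4) → 0 H
  atom 15: N, bond orders sum to 3 (valence 3) → 0 H
  atom 16: C, bond orders sum to 2 (valence 4) → 2 H
  atom 17: C, bond orders sum to 3 (valence 4) → 1 H
  atom 18: S, bond orders sum to 1 (valence 2) → 1 H
Totals → C:12, H:19, N:1, O:4, S:1.
In Hill order: C12H19NO4S.

C12H19NO4S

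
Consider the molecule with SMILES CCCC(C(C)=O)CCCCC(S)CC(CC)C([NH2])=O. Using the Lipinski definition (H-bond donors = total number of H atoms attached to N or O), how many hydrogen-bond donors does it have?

2

Donors: find every N or O and count the H atoms it carries.
  atom 7 (O): bond orders sum to 2 → 0 H
  atom 19 (N): bond orders sum to 1 → 2 H
  atom 20 (O): bond orders sum to 2 → 0 H
Lipinski HBD = 2.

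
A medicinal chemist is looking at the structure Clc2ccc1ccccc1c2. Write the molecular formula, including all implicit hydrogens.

C10H7Cl

Walk through each heavy atom and fill implicit hydrogens from standard valence (C 4, N 3, O 2, S 2, halogen 1); for lowercase aromatic atoms, an aromatic c carries 1 H when it has two neighbours and 0 H with three, and aromatic n carries 0 H:
  atom 1: Cl (halogen, monovalent) → 0 H
  atom 2: aromatic c, 3 neighbours → 0 H
  atom 3: aromatic c, 2 neighbours → 1 H
  atom 4: aromatic c, 2 neighbours → 1 H
  atom 5: aromatic c, 3 neighbours → 0 H
  atom 6: aromatic c, 2 neighbours → 1 H
  atom 7: aromatic c, 2 neighbours → 1 H
  atom 8: aromatic c, 2 neighbours → 1 H
  atom 9: aromatic c, 2 neighbours → 1 H
  atom 10: aromatic c, 3 neighbours → 0 H
  atom 11: aromatic c, 2 neighbours → 1 H
Totals → C:10, H:7, Cl:1.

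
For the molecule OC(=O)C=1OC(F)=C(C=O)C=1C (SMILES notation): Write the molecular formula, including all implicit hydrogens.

C7H5FO4

Walk through each heavy atom and fill implicit hydrogens from standard valence (C 4, N 3, O 2, S 2, halogen 1):
  atom 1: O, bond orders sum to 1 (valence 2) → 1 H
  atom 2: C, bond orders sum to 4 (valence 4) → 0 H
  atom 3: O, bond orders sum to 2 (valence 2) → 0 H
  atom 4: C, bond orders sum to 4 (valence 4) → 0 H
  atom 5: O, bond orders sum to 2 (valence 2) → 0 H
  atom 6: C, bond orders sum to 4 (valence 4) → 0 H
  atom 7: F (halogen, monovalent) → 0 H
  atom 8: C, bond orders sum to 4 (valence 4) → 0 H
  atom 9: C, bond orders sum to 3 (valence 4) → 1 H
  atom 10: O, bond orders sum to 2 (valence 2) → 0 H
  atom 11: C, bond orders sum to 4 (valence 4) → 0 H
  atom 12: C, bond orders sum to 1 (valence 4) → 3 H
Totals → C:7, H:5, F:1, O:4.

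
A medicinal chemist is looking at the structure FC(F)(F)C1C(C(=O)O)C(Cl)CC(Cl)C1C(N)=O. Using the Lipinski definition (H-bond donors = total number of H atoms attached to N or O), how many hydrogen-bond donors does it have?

Donors: find every N or O and count the H atoms it carries.
  atom 8 (O): bond orders sum to 2 → 0 H
  atom 9 (O): bond orders sum to 1 → 1 H
  atom 17 (N): bond orders sum to 1 → 2 H
  atom 18 (O): bond orders sum to 2 → 0 H
Lipinski HBD = 3.

3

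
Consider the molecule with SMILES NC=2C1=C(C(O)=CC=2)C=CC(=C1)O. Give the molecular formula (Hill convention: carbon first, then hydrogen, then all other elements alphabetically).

C10H9NO2

Walk through each heavy atom and fill implicit hydrogens from standard valence (C 4, N 3, O 2, S 2, halogen 1):
  atom 1: N, bond orders sum to 1 (valence 3) → 2 H
  atom 2: C, bond orders sum to 4 (valence 4) → 0 H
  atom 3: C, bond orders sum to 4 (valence 4) → 0 H
  atom 4: C, bond orders sum to 4 (valence 4) → 0 H
  atom 5: C, bond orders sum to 4 (valence 4) → 0 H
  atom 6: O, bond orders sum to 1 (valence 2) → 1 H
  atom 7: C, bond orders sum to 3 (valence 4) → 1 H
  atom 8: C, bond orders sum to 3 (valence 4) → 1 H
  atom 9: C, bond orders sum to 3 (valence 4) → 1 H
  atom 10: C, bond orders sum to 3 (valence 4) → 1 H
  atom 11: C, bond orders sum to 4 (valence 4) → 0 H
  atom 12: C, bond orders sum to 3 (valence 4) → 1 H
  atom 13: O, bond orders sum to 1 (valence 2) → 1 H
Totals → C:10, H:9, N:1, O:2.
In Hill order: C10H9NO2.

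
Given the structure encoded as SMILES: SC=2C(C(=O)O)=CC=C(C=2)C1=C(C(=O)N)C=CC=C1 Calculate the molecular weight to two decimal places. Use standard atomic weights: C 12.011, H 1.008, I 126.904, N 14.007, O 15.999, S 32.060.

First, the molecular formula is C14H11NO3S (counting implicit H from valence).
  C: 14 × 12.011 = 168.154
  H: 11 × 1.008 = 11.088
  N: 1 × 14.007 = 14.007
  O: 3 × 15.999 = 47.997
  S: 1 × 32.060 = 32.060
Sum: 14×12.011 + 11×1.008 + 1×14.007 + 3×15.999 + 1×32.060 = 273.306 → 273.31 g/mol.

273.31 g/mol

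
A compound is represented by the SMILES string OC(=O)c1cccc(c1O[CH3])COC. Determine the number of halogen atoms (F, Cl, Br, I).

0

Scan the SMILES for the halogen motif — none present.
Groups that are present: 1 carboxylic acid, 2 ether.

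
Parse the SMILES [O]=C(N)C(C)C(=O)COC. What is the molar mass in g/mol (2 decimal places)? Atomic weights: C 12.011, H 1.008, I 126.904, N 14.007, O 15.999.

145.16 g/mol

First, the molecular formula is C6H11NO3 (counting implicit H from valence).
  C: 6 × 12.011 = 72.066
  H: 11 × 1.008 = 11.088
  N: 1 × 14.007 = 14.007
  O: 3 × 15.999 = 47.997
Sum: 6×12.011 + 11×1.008 + 1×14.007 + 3×15.999 = 145.158 → 145.16 g/mol.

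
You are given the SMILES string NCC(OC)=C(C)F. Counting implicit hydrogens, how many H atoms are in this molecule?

Walk through each heavy atom and fill implicit hydrogens from standard valence (C 4, N 3, O 2, S 2, halogen 1):
  atom 1: N, bond orders sum to 1 (valence 3) → 2 H
  atom 2: C, bond orders sum to 2 (valence 4) → 2 H
  atom 3: C, bond orders sum to 4 (valence 4) → 0 H
  atom 4: O, bond orders sum to 2 (valence 2) → 0 H
  atom 5: C, bond orders sum to 1 (valence 4) → 3 H
  atom 6: C, bond orders sum to 4 (valence 4) → 0 H
  atom 7: C, bond orders sum to 1 (valence 4) → 3 H
  atom 8: F (halogen, monovalent) → 0 H
Total hydrogens: 10.

10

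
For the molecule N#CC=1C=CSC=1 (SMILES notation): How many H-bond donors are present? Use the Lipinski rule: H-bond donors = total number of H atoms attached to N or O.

0

Donors: find every N or O and count the H atoms it carries.
  atom 1 (N): bond orders sum to 3 → 0 H
Lipinski HBD = 0.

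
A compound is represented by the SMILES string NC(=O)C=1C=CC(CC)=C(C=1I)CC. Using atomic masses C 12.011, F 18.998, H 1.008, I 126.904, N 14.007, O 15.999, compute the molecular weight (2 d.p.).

303.14 g/mol

First, the molecular formula is C11H14INO (counting implicit H from valence).
  C: 11 × 12.011 = 132.121
  H: 14 × 1.008 = 14.112
  I: 1 × 126.904 = 126.904
  N: 1 × 14.007 = 14.007
  O: 1 × 15.999 = 15.999
Sum: 11×12.011 + 14×1.008 + 1×126.904 + 1×14.007 + 1×15.999 = 303.143 → 303.14 g/mol.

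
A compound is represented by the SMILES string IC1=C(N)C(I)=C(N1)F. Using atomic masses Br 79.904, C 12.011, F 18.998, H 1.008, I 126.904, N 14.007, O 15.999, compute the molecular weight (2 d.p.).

First, the molecular formula is C4H3FI2N2 (counting implicit H from valence).
  C: 4 × 12.011 = 48.044
  F: 1 × 18.998 = 18.998
  H: 3 × 1.008 = 3.024
  I: 2 × 126.904 = 253.808
  N: 2 × 14.007 = 28.014
Sum: 4×12.011 + 1×18.998 + 3×1.008 + 2×126.904 + 2×14.007 = 351.888 → 351.89 g/mol.

351.89 g/mol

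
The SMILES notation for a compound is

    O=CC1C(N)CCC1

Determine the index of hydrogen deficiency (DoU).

Degree of unsaturation = (number of rings) + (number of π bonds).
Ring closures in the SMILES: 1.
π bonds: 1 double bond (each 1 DoU) → 1 DoU from unsaturation.
Total DoU = 1 + 1 = 2.

2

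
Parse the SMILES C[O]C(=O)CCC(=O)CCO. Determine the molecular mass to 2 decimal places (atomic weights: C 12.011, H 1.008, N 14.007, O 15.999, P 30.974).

First, the molecular formula is C7H12O4 (counting implicit H from valence).
  C: 7 × 12.011 = 84.077
  H: 12 × 1.008 = 12.096
  O: 4 × 15.999 = 63.996
Sum: 7×12.011 + 12×1.008 + 4×15.999 = 160.169 → 160.17 g/mol.

160.17 g/mol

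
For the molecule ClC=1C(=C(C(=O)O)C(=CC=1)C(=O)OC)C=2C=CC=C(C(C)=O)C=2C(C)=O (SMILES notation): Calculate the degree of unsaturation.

12

Molecular formula: C19H15ClO6.
DoU = (2C + 2 + N − H − X) / 2, where X is the halogen count and O/S are ignored.
    = (2·19 + 2 + 0 − 15 − 1) / 2 = 24 / 2 = 12.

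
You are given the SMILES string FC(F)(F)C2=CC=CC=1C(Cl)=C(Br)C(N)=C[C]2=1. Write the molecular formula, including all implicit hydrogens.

Walk through each heavy atom and fill implicit hydrogens from standard valence (C 4, N 3, O 2, S 2, halogen 1):
  atom 1: F (halogen, monovalent) → 0 H
  atom 2: C, bond orders sum to 4 (valence 4) → 0 H
  atom 3: F (halogen, monovalent) → 0 H
  atom 4: F (halogen, monovalent) → 0 H
  atom 5: C, bond orders sum to 4 (valence 4) → 0 H
  atom 6: C, bond orders sum to 3 (valence 4) → 1 H
  atom 7: C, bond orders sum to 3 (valence 4) → 1 H
  atom 8: C, bond orders sum to 3 (valence 4) → 1 H
  atom 9: C, bond orders sum to 4 (valence 4) → 0 H
  atom 10: C, bond orders sum to 4 (valence 4) → 0 H
  atom 11: Cl (halogen, monovalent) → 0 H
  atom 12: C, bond orders sum to 4 (valence 4) → 0 H
  atom 13: Br (halogen, monovalent) → 0 H
  atom 14: C, bond orders sum to 4 (valence 4) → 0 H
  atom 15: N, bond orders sum to 1 (valence 3) → 2 H
  atom 16: C, bond orders sum to 3 (valence 4) → 1 H
  atom 17: C with explicit H count 0
Totals → C:11, H:6, Br:1, Cl:1, F:3, N:1.
In Hill order: C11H6BrClF3N.

C11H6BrClF3N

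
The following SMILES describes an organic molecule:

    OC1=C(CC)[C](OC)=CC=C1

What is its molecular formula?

Walk through each heavy atom and fill implicit hydrogens from standard valence (C 4, N 3, O 2, S 2, halogen 1):
  atom 1: O, bond orders sum to 1 (valence 2) → 1 H
  atom 2: C, bond orders sum to 4 (valence 4) → 0 H
  atom 3: C, bond orders sum to 4 (valence 4) → 0 H
  atom 4: C, bond orders sum to 2 (valence 4) → 2 H
  atom 5: C, bond orders sum to 1 (valence 4) → 3 H
  atom 6: C with explicit H count 0
  atom 7: O, bond orders sum to 2 (valence 2) → 0 H
  atom 8: C, bond orders sum to 1 (valence 4) → 3 H
  atom 9: C, bond orders sum to 3 (valence 4) → 1 H
  atom 10: C, bond orders sum to 3 (valence 4) → 1 H
  atom 11: C, bond orders sum to 3 (valence 4) → 1 H
Totals → C:9, H:12, O:2.
In Hill order: C9H12O2.

C9H12O2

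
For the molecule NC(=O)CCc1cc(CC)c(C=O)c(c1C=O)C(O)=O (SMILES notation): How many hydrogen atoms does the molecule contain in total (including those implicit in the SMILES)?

Walk through each heavy atom and fill implicit hydrogens from standard valence (C 4, N 3, O 2, S 2, halogen 1); for lowercase aromatic atoms, an aromatic c carries 1 H when it has two neighbours and 0 H with three, and aromatic n carries 0 H:
  atom 1: N, bond orders sum to 1 (valence 3) → 2 H
  atom 2: C, bond orders sum to 4 (valence 4) → 0 H
  atom 3: O, bond orders sum to 2 (valence 2) → 0 H
  atom 4: C, bond orders sum to 2 (valence 4) → 2 H
  atom 5: C, bond orders sum to 2 (valence 4) → 2 H
  atom 6: aromatic c, 3 neighbours → 0 H
  atom 7: aromatic c, 2 neighbours → 1 H
  atom 8: aromatic c, 3 neighbours → 0 H
  atom 9: C, bond orders sum to 2 (valence 4) → 2 H
  atom 10: C, bond orders sum to 1 (valence 4) → 3 H
  atom 11: aromatic c, 3 neighbours → 0 H
  atom 12: C, bond orders sum to 3 (valence 4) → 1 H
  atom 13: O, bond orders sum to 2 (valence 2) → 0 H
  atom 14: aromatic c, 3 neighbours → 0 H
  atom 15: aromatic c, 3 neighbours → 0 H
  atom 16: C, bond orders sum to 3 (valence 4) → 1 H
  atom 17: O, bond orders sum to 2 (valence 2) → 0 H
  atom 18: C, bond orders sum to 4 (valence 4) → 0 H
  atom 19: O, bond orders sum to 1 (valence 2) → 1 H
  atom 20: O, bond orders sum to 2 (valence 2) → 0 H
Total hydrogens: 15.

15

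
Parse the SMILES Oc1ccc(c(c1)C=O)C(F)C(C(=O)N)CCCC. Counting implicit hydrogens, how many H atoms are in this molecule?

Walk through each heavy atom and fill implicit hydrogens from standard valence (C 4, N 3, O 2, S 2, halogen 1); for lowercase aromatic atoms, an aromatic c carries 1 H when it has two neighbours and 0 H with three, and aromatic n carries 0 H:
  atom 1: O, bond orders sum to 1 (valence 2) → 1 H
  atom 2: aromatic c, 3 neighbours → 0 H
  atom 3: aromatic c, 2 neighbours → 1 H
  atom 4: aromatic c, 2 neighbours → 1 H
  atom 5: aromatic c, 3 neighbours → 0 H
  atom 6: aromatic c, 3 neighbours → 0 H
  atom 7: aromatic c, 2 neighbours → 1 H
  atom 8: C, bond orders sum to 3 (valence 4) → 1 H
  atom 9: O, bond orders sum to 2 (valence 2) → 0 H
  atom 10: C, bond orders sum to 3 (valence 4) → 1 H
  atom 11: F (halogen, monovalent) → 0 H
  atom 12: C, bond orders sum to 3 (valence 4) → 1 H
  atom 13: C, bond orders sum to 4 (valence 4) → 0 H
  atom 14: O, bond orders sum to 2 (valence 2) → 0 H
  atom 15: N, bond orders sum to 1 (valence 3) → 2 H
  atom 16: C, bond orders sum to 2 (valence 4) → 2 H
  atom 17: C, bond orders sum to 2 (valence 4) → 2 H
  atom 18: C, bond orders sum to 2 (valence 4) → 2 H
  atom 19: C, bond orders sum to 1 (valence 4) → 3 H
Total hydrogens: 18.

18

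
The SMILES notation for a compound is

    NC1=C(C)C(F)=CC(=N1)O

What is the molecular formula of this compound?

C6H7FN2O

Walk through each heavy atom and fill implicit hydrogens from standard valence (C 4, N 3, O 2, S 2, halogen 1):
  atom 1: N, bond orders sum to 1 (valence 3) → 2 H
  atom 2: C, bond orders sum to 4 (valence 4) → 0 H
  atom 3: C, bond orders sum to 4 (valence 4) → 0 H
  atom 4: C, bond orders sum to 1 (valence 4) → 3 H
  atom 5: C, bond orders sum to 4 (valence 4) → 0 H
  atom 6: F (halogen, monovalent) → 0 H
  atom 7: C, bond orders sum to 3 (valence 4) → 1 H
  atom 8: C, bond orders sum to 4 (valence 4) → 0 H
  atom 9: N, bond orders sum to 3 (valence 3) → 0 H
  atom 10: O, bond orders sum to 1 (valence 2) → 1 H
Totals → C:6, H:7, F:1, N:2, O:1.
In Hill order: C6H7FN2O.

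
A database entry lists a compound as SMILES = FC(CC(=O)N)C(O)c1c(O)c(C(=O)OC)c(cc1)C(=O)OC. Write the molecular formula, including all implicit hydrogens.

Walk through each heavy atom and fill implicit hydrogens from standard valence (C 4, N 3, O 2, S 2, halogen 1); for lowercase aromatic atoms, an aromatic c carries 1 H when it has two neighbours and 0 H with three, and aromatic n carries 0 H:
  atom 1: F (halogen, monovalent) → 0 H
  atom 2: C, bond orders sum to 3 (valence 4) → 1 H
  atom 3: C, bond orders sum to 2 (valence 4) → 2 H
  atom 4: C, bond orders sum to 4 (valence 4) → 0 H
  atom 5: O, bond orders sum to 2 (valence 2) → 0 H
  atom 6: N, bond orders sum to 1 (valence 3) → 2 H
  atom 7: C, bond orders sum to 3 (valence 4) → 1 H
  atom 8: O, bond orders sum to 1 (valence 2) → 1 H
  atom 9: aromatic c, 3 neighbours → 0 H
  atom 10: aromatic c, 3 neighbours → 0 H
  atom 11: O, bond orders sum to 1 (valence 2) → 1 H
  atom 12: aromatic c, 3 neighbours → 0 H
  atom 13: C, bond orders sum to 4 (valence 4) → 0 H
  atom 14: O, bond orders sum to 2 (valence 2) → 0 H
  atom 15: O, bond orders sum to 2 (valence 2) → 0 H
  atom 16: C, bond orders sum to 1 (valence 4) → 3 H
  atom 17: aromatic c, 3 neighbours → 0 H
  atom 18: aromatic c, 2 neighbours → 1 H
  atom 19: aromatic c, 2 neighbours → 1 H
  atom 20: C, bond orders sum to 4 (valence 4) → 0 H
  atom 21: O, bond orders sum to 2 (valence 2) → 0 H
  atom 22: O, bond orders sum to 2 (valence 2) → 0 H
  atom 23: C, bond orders sum to 1 (valence 4) → 3 H
Totals → C:14, H:16, F:1, N:1, O:7.
In Hill order: C14H16FNO7.

C14H16FNO7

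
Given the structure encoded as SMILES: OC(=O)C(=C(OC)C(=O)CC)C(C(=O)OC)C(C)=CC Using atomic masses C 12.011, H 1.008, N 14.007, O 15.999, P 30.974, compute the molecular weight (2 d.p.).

First, the molecular formula is C14H20O6 (counting implicit H from valence).
  C: 14 × 12.011 = 168.154
  H: 20 × 1.008 = 20.160
  O: 6 × 15.999 = 95.994
Sum: 14×12.011 + 20×1.008 + 6×15.999 = 284.308 → 284.31 g/mol.

284.31 g/mol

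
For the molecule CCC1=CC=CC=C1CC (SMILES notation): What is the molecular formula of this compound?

Walk through each heavy atom and fill implicit hydrogens from standard valence (C 4, N 3, O 2, S 2, halogen 1):
  atom 1: C, bond orders sum to 1 (valence 4) → 3 H
  atom 2: C, bond orders sum to 2 (valence 4) → 2 H
  atom 3: C, bond orders sum to 4 (valence 4) → 0 H
  atom 4: C, bond orders sum to 3 (valence 4) → 1 H
  atom 5: C, bond orders sum to 3 (valence 4) → 1 H
  atom 6: C, bond orders sum to 3 (valence 4) → 1 H
  atom 7: C, bond orders sum to 3 (valence 4) → 1 H
  atom 8: C, bond orders sum to 4 (valence 4) → 0 H
  atom 9: C, bond orders sum to 2 (valence 4) → 2 H
  atom 10: C, bond orders sum to 1 (valence 4) → 3 H
Totals → C:10, H:14.
In Hill order: C10H14.

C10H14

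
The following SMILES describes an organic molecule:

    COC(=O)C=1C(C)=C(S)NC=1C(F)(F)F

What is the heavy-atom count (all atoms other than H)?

15

Every atom symbol written in the SMILES (organic subset) is one heavy atom; implicit H are not written.
Heavy atoms by element → C:8, F:3, N:1, O:2, S:1.
Total: 15.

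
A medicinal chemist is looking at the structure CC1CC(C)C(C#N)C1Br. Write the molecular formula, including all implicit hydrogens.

C8H12BrN

Walk through each heavy atom and fill implicit hydrogens from standard valence (C 4, N 3, O 2, S 2, halogen 1):
  atom 1: C, bond orders sum to 1 (valence 4) → 3 H
  atom 2: C, bond orders sum to 3 (valence 4) → 1 H
  atom 3: C, bond orders sum to 2 (valence 4) → 2 H
  atom 4: C, bond orders sum to 3 (valence 4) → 1 H
  atom 5: C, bond orders sum to 1 (valence 4) → 3 H
  atom 6: C, bond orders sum to 3 (valence 4) → 1 H
  atom 7: C, bond orders sum to 4 (valence 4) → 0 H
  atom 8: N, bond orders sum to 3 (valence 3) → 0 H
  atom 9: C, bond orders sum to 3 (valence 4) → 1 H
  atom 10: Br (halogen, monovalent) → 0 H
Totals → C:8, H:12, Br:1, N:1.
In Hill order: C8H12BrN.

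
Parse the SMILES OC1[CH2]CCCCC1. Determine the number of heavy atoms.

8

Every atom symbol written in the SMILES (organic subset) is one heavy atom; implicit H are not written.
Heavy atoms by element → C:7, O:1.
Total: 8.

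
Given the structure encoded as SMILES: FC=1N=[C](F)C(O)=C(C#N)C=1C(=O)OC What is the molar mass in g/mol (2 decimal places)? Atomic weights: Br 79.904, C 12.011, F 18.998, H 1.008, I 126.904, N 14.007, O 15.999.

First, the molecular formula is C8H4F2N2O3 (counting implicit H from valence).
  C: 8 × 12.011 = 96.088
  F: 2 × 18.998 = 37.996
  H: 4 × 1.008 = 4.032
  N: 2 × 14.007 = 28.014
  O: 3 × 15.999 = 47.997
Sum: 8×12.011 + 2×18.998 + 4×1.008 + 2×14.007 + 3×15.999 = 214.127 → 214.13 g/mol.

214.13 g/mol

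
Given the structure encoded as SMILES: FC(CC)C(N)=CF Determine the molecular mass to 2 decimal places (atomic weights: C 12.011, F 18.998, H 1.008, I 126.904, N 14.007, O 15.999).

121.13 g/mol

First, the molecular formula is C5H9F2N (counting implicit H from valence).
  C: 5 × 12.011 = 60.055
  F: 2 × 18.998 = 37.996
  H: 9 × 1.008 = 9.072
  N: 1 × 14.007 = 14.007
Sum: 5×12.011 + 2×18.998 + 9×1.008 + 1×14.007 = 121.130 → 121.13 g/mol.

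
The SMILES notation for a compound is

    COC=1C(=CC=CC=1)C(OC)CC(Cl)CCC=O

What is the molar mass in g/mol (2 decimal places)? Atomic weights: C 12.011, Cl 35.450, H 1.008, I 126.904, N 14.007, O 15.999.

First, the molecular formula is C14H19ClO3 (counting implicit H from valence).
  C: 14 × 12.011 = 168.154
  Cl: 1 × 35.450 = 35.450
  H: 19 × 1.008 = 19.152
  O: 3 × 15.999 = 47.997
Sum: 14×12.011 + 1×35.450 + 19×1.008 + 3×15.999 = 270.753 → 270.75 g/mol.

270.75 g/mol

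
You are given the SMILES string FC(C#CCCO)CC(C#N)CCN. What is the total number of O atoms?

Scan the SMILES for O atoms (remember two-letter symbols like Cl and Br are single atoms).
Oxygen count: 1.

1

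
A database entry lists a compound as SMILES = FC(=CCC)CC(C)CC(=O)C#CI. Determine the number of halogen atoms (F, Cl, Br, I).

2

Halogen atoms appear at heavy-atom positions 1, 14 (1×F, 1×I).
Other groups present: 1 alkene, 1 alkyne, 1 ketone.
Halogen count: 2.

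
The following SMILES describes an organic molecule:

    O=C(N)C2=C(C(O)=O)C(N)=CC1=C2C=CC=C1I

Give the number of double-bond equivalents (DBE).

Degree of unsaturation = (number of rings) + (number of π bonds).
Ring closures in the SMILES: 2.
π bonds: 7 double bonds (each 1 DoU) → 7 DoU from unsaturation.
Total DoU = 2 + 7 = 9.

9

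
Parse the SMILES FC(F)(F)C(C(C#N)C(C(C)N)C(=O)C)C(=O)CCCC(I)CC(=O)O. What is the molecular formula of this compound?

Walk through each heavy atom and fill implicit hydrogens from standard valence (C 4, N 3, O 2, S 2, halogen 1):
  atom 1: F (halogen, monovalent) → 0 H
  atom 2: C, bond orders sum to 4 (valence 4) → 0 H
  atom 3: F (halogen, monovalent) → 0 H
  atom 4: F (halogen, monovalent) → 0 H
  atom 5: C, bond orders sum to 3 (valence 4) → 1 H
  atom 6: C, bond orders sum to 3 (valence 4) → 1 H
  atom 7: C, bond orders sum to 4 (valence 4) → 0 H
  atom 8: N, bond orders sum to 3 (valence 3) → 0 H
  atom 9: C, bond orders sum to 3 (valence 4) → 1 H
  atom 10: C, bond orders sum to 3 (valence 4) → 1 H
  atom 11: C, bond orders sum to 1 (valence 4) → 3 H
  atom 12: N, bond orders sum to 1 (valence 3) → 2 H
  atom 13: C, bond orders sum to 4 (valence 4) → 0 H
  atom 14: O, bond orders sum to 2 (valence 2) → 0 H
  atom 15: C, bond orders sum to 1 (valence 4) → 3 H
  atom 16: C, bond orders sum to 4 (valence 4) → 0 H
  atom 17: O, bond orders sum to 2 (valence 2) → 0 H
  atom 18: C, bond orders sum to 2 (valence 4) → 2 H
  atom 19: C, bond orders sum to 2 (valence 4) → 2 H
  atom 20: C, bond orders sum to 2 (valence 4) → 2 H
  atom 21: C, bond orders sum to 3 (valence 4) → 1 H
  atom 22: I (halogen, monovalent) → 0 H
  atom 23: C, bond orders sum to 2 (valence 4) → 2 H
  atom 24: C, bond orders sum to 4 (valence 4) → 0 H
  atom 25: O, bond orders sum to 2 (valence 2) → 0 H
  atom 26: O, bond orders sum to 1 (valence 2) → 1 H
Totals → C:16, H:22, F:3, I:1, N:2, O:4.
In Hill order: C16H22F3IN2O4.

C16H22F3IN2O4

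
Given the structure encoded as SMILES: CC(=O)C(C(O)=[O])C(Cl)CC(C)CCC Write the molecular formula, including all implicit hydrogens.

Walk through each heavy atom and fill implicit hydrogens from standard valence (C 4, N 3, O 2, S 2, halogen 1):
  atom 1: C, bond orders sum to 1 (valence 4) → 3 H
  atom 2: C, bond orders sum to 4 (valence 4) → 0 H
  atom 3: O, bond orders sum to 2 (valence 2) → 0 H
  atom 4: C, bond orders sum to 3 (valence 4) → 1 H
  atom 5: C, bond orders sum to 4 (valence 4) → 0 H
  atom 6: O, bond orders sum to 1 (valence 2) → 1 H
  atom 7: O with explicit H count 0
  atom 8: C, bond orders sum to 3 (valence 4) → 1 H
  atom 9: Cl (halogen, monovalent) → 0 H
  atom 10: C, bond orders sum to 2 (valence 4) → 2 H
  atom 11: C, bond orders sum to 3 (valence 4) → 1 H
  atom 12: C, bond orders sum to 1 (valence 4) → 3 H
  atom 13: C, bond orders sum to 2 (valence 4) → 2 H
  atom 14: C, bond orders sum to 2 (valence 4) → 2 H
  atom 15: C, bond orders sum to 1 (valence 4) → 3 H
Totals → C:11, H:19, Cl:1, O:3.
In Hill order: C11H19ClO3.

C11H19ClO3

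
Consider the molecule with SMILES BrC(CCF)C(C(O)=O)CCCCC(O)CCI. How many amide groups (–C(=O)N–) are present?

0

Scan the SMILES for the amide motif — none present.
Groups that are present: 1 carboxylic acid, 1 hydroxyl.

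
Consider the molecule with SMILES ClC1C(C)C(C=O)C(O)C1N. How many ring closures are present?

In SMILES, each pair of matching ring-closure digits denotes one ring-closing bond; the number of such bonds equals the number of independent rings.
Ring-closure bonds here: 1.

1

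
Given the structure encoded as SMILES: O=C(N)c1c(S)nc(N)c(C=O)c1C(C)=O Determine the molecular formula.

C9H9N3O3S

Walk through each heavy atom and fill implicit hydrogens from standard valence (C 4, N 3, O 2, S 2, halogen 1); for lowercase aromatic atoms, an aromatic c carries 1 H when it has two neighbours and 0 H with three, and aromatic n carries 0 H:
  atom 1: O, bond orders sum to 2 (valence 2) → 0 H
  atom 2: C, bond orders sum to 4 (valence 4) → 0 H
  atom 3: N, bond orders sum to 1 (valence 3) → 2 H
  atom 4: aromatic c, 3 neighbours → 0 H
  atom 5: aromatic c, 3 neighbours → 0 H
  atom 6: S, bond orders sum to 1 (valence 2) → 1 H
  atom 7: aromatic n, 2 neighbours → 0 H
  atom 8: aromatic c, 3 neighbours → 0 H
  atom 9: N, bond orders sum to 1 (valence 3) → 2 H
  atom 10: aromatic c, 3 neighbours → 0 H
  atom 11: C, bond orders sum to 3 (valence 4) → 1 H
  atom 12: O, bond orders sum to 2 (valence 2) → 0 H
  atom 13: aromatic c, 3 neighbours → 0 H
  atom 14: C, bond orders sum to 4 (valence 4) → 0 H
  atom 15: C, bond orders sum to 1 (valence 4) → 3 H
  atom 16: O, bond orders sum to 2 (valence 2) → 0 H
Totals → C:9, H:9, N:3, O:3, S:1.
In Hill order: C9H9N3O3S.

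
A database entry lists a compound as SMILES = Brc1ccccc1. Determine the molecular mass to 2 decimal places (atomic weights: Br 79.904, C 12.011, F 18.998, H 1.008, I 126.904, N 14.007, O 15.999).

First, the molecular formula is C6H5Br (counting implicit H from valence).
  Br: 1 × 79.904 = 79.904
  C: 6 × 12.011 = 72.066
  H: 5 × 1.008 = 5.040
Sum: 1×79.904 + 6×12.011 + 5×1.008 = 157.010 → 157.01 g/mol.

157.01 g/mol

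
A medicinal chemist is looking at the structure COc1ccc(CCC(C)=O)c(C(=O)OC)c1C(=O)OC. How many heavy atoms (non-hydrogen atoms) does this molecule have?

Every atom symbol written in the SMILES (organic subset) is one heavy atom; implicit H are not written.
Heavy atoms by element → C:15, O:6.
Total: 21.

21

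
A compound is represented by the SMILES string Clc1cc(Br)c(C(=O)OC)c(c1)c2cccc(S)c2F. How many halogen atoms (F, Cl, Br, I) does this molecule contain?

Halogen atoms appear at heavy-atom positions 1, 5, 20 (1×Br, 1×Cl, 1×F).
Other groups present: 1 ester, 1 thiol.
Halogen count: 3.

3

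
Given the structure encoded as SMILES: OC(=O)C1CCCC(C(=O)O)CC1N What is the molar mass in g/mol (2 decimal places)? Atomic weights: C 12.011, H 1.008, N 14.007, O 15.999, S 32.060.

First, the molecular formula is C9H15NO4 (counting implicit H from valence).
  C: 9 × 12.011 = 108.099
  H: 15 × 1.008 = 15.120
  N: 1 × 14.007 = 14.007
  O: 4 × 15.999 = 63.996
Sum: 9×12.011 + 15×1.008 + 1×14.007 + 4×15.999 = 201.222 → 201.22 g/mol.

201.22 g/mol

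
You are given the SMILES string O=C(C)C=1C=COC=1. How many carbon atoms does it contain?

Count every carbon token in the SMILES (each C, including those in ring-closure positions and inside branches).
Carbon count: 6.

6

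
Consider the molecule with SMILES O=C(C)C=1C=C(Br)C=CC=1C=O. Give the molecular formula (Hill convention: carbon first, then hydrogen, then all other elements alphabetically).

Walk through each heavy atom and fill implicit hydrogens from standard valence (C 4, N 3, O 2, S 2, halogen 1):
  atom 1: O, bond orders sum to 2 (valence 2) → 0 H
  atom 2: C, bond orders sum to 4 (valence 4) → 0 H
  atom 3: C, bond orders sum to 1 (valence 4) → 3 H
  atom 4: C, bond orders sum to 4 (valence 4) → 0 H
  atom 5: C, bond orders sum to 3 (valence 4) → 1 H
  atom 6: C, bond orders sum to 4 (valence 4) → 0 H
  atom 7: Br (halogen, monovalent) → 0 H
  atom 8: C, bond orders sum to 3 (valence 4) → 1 H
  atom 9: C, bond orders sum to 3 (valence 4) → 1 H
  atom 10: C, bond orders sum to 4 (valence 4) → 0 H
  atom 11: C, bond orders sum to 3 (valence 4) → 1 H
  atom 12: O, bond orders sum to 2 (valence 2) → 0 H
Totals → C:9, H:7, Br:1, O:2.
In Hill order: C9H7BrO2.

C9H7BrO2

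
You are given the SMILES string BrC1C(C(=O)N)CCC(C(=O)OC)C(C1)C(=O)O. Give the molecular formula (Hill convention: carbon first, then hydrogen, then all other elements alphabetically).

Walk through each heavy atom and fill implicit hydrogens from standard valence (C 4, N 3, O 2, S 2, halogen 1):
  atom 1: Br (halogen, monovalent) → 0 H
  atom 2: C, bond orders sum to 3 (valence 4) → 1 H
  atom 3: C, bond orders sum to 3 (valence 4) → 1 H
  atom 4: C, bond orders sum to 4 (valence 4) → 0 H
  atom 5: O, bond orders sum to 2 (valence 2) → 0 H
  atom 6: N, bond orders sum to 1 (valence 3) → 2 H
  atom 7: C, bond orders sum to 2 (valence 4) → 2 H
  atom 8: C, bond orders sum to 2 (valence 4) → 2 H
  atom 9: C, bond orders sum to 3 (valence 4) → 1 H
  atom 10: C, bond orders sum to 4 (valence 4) → 0 H
  atom 11: O, bond orders sum to 2 (valence 2) → 0 H
  atom 12: O, bond orders sum to 2 (valence 2) → 0 H
  atom 13: C, bond orders sum to 1 (valence 4) → 3 H
  atom 14: C, bond orders sum to 3 (valence 4) → 1 H
  atom 15: C, bond orders sum to 2 (valence 4) → 2 H
  atom 16: C, bond orders sum to 4 (valence 4) → 0 H
  atom 17: O, bond orders sum to 2 (valence 2) → 0 H
  atom 18: O, bond orders sum to 1 (valence 2) → 1 H
Totals → C:11, H:16, Br:1, N:1, O:5.

C11H16BrNO5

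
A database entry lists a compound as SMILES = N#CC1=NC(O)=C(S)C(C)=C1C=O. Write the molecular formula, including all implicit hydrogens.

Walk through each heavy atom and fill implicit hydrogens from standard valence (C 4, N 3, O 2, S 2, halogen 1):
  atom 1: N, bond orders sum to 3 (valence 3) → 0 H
  atom 2: C, bond orders sum to 4 (valence 4) → 0 H
  atom 3: C, bond orders sum to 4 (valence 4) → 0 H
  atom 4: N, bond orders sum to 3 (valence 3) → 0 H
  atom 5: C, bond orders sum to 4 (valence 4) → 0 H
  atom 6: O, bond orders sum to 1 (valence 2) → 1 H
  atom 7: C, bond orders sum to 4 (valence 4) → 0 H
  atom 8: S, bond orders sum to 1 (valence 2) → 1 H
  atom 9: C, bond orders sum to 4 (valence 4) → 0 H
  atom 10: C, bond orders sum to 1 (valence 4) → 3 H
  atom 11: C, bond orders sum to 4 (valence 4) → 0 H
  atom 12: C, bond orders sum to 3 (valence 4) → 1 H
  atom 13: O, bond orders sum to 2 (valence 2) → 0 H
Totals → C:8, H:6, N:2, O:2, S:1.

C8H6N2O2S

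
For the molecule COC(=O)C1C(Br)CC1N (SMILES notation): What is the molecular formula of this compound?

Walk through each heavy atom and fill implicit hydrogens from standard valence (C 4, N 3, O 2, S 2, halogen 1):
  atom 1: C, bond orders sum to 1 (valence 4) → 3 H
  atom 2: O, bond orders sum to 2 (valence 2) → 0 H
  atom 3: C, bond orders sum to 4 (valence 4) → 0 H
  atom 4: O, bond orders sum to 2 (valence 2) → 0 H
  atom 5: C, bond orders sum to 3 (valence 4) → 1 H
  atom 6: C, bond orders sum to 3 (valence 4) → 1 H
  atom 7: Br (halogen, monovalent) → 0 H
  atom 8: C, bond orders sum to 2 (valence 4) → 2 H
  atom 9: C, bond orders sum to 3 (valence 4) → 1 H
  atom 10: N, bond orders sum to 1 (valence 3) → 2 H
Totals → C:6, H:10, Br:1, N:1, O:2.

C6H10BrNO2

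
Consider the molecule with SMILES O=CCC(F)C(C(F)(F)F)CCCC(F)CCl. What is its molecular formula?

Walk through each heavy atom and fill implicit hydrogens from standard valence (C 4, N 3, O 2, S 2, halogen 1):
  atom 1: O, bond orders sum to 2 (valence 2) → 0 H
  atom 2: C, bond orders sum to 3 (valence 4) → 1 H
  atom 3: C, bond orders sum to 2 (valence 4) → 2 H
  atom 4: C, bond orders sum to 3 (valence 4) → 1 H
  atom 5: F (halogen, monovalent) → 0 H
  atom 6: C, bond orders sum to 3 (valence 4) → 1 H
  atom 7: C, bond orders sum to 4 (valence 4) → 0 H
  atom 8: F (halogen, monovalent) → 0 H
  atom 9: F (halogen, monovalent) → 0 H
  atom 10: F (halogen, monovalent) → 0 H
  atom 11: C, bond orders sum to 2 (valence 4) → 2 H
  atom 12: C, bond orders sum to 2 (valence 4) → 2 H
  atom 13: C, bond orders sum to 2 (valence 4) → 2 H
  atom 14: C, bond orders sum to 3 (valence 4) → 1 H
  atom 15: F (halogen, monovalent) → 0 H
  atom 16: C, bond orders sum to 2 (valence 4) → 2 H
  atom 17: Cl (halogen, monovalent) → 0 H
Totals → C:10, H:14, Cl:1, F:5, O:1.

C10H14ClF5O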